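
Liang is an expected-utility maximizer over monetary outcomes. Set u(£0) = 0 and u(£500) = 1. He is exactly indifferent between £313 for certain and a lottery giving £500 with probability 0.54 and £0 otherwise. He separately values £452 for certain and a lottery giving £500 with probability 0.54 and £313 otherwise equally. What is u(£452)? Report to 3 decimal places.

0.788

The first gamble pins u(£313): it must equal 0.54·1 + 0.46·0 = 0.54.
The second indifference gives u(£452) = 0.54·u(£500) + 0.46·u(£313) = 0.54·1.00 + 0.46·0.54 = 0.7884.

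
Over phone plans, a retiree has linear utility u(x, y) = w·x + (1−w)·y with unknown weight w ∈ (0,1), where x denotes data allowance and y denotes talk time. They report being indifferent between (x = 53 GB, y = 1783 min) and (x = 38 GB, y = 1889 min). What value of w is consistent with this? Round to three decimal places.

w = 0.876

Indifference: w·53 + (1−w)·1783 = w·38 + (1−w)·1889.
Collecting terms: w·15 = (1−w)·106.
The marginal rate of substitution is 106/15, so w = 106/(15+106) = 0.876.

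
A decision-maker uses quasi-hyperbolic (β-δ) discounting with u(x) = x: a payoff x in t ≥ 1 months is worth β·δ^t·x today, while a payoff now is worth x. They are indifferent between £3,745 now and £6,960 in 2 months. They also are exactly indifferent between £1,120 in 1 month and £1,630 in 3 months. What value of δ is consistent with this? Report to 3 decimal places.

δ ≈ 0.829

Both payoffs in the second observation are in the future, so β drops out: δ^1·1120 = δ^3·1630 ⇒ δ^2 = 1120/1630 = 0.68712, so δ = 0.82892.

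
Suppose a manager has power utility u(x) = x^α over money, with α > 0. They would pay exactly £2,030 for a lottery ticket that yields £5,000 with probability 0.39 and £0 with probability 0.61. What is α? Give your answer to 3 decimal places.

The lottery's expected utility is 0.39·u(5000) + 0.61·u(0) = 0.39·5000^α (since u(0) = 0 for α > 0).
Equating: 2030^α = 0.39·5000^α, i.e. 0.4060^α = 0.39.
α = ln(0.39) / ln(2030/5000) = -0.941609/-0.901402 ≈ 1.045.

α ≈ 1.045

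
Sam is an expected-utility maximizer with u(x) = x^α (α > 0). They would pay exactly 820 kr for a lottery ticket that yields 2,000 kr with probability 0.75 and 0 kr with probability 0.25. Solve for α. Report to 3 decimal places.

α ≈ 0.323

EU(lottery) = 0.75·2000^α + 0.25·0 = 0.75·2000^α.
Equating: 820^α = 0.75·2000^α, i.e. 0.4100^α = 0.75.
Taking logs: α·ln(820/2000) = ln(0.75), so α = -0.287682 / -0.891598 ≈ 0.323.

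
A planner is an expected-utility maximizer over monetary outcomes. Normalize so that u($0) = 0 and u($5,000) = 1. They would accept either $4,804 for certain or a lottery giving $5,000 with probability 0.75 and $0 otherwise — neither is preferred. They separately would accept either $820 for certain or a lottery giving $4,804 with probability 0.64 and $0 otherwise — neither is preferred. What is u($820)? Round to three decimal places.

The first gamble pins u($4,804): it must equal 0.75·1 + 0.25·0 = 0.75.
Chaining: u($820) = 0.64·0.75 + 0.36·0.00 = 0.4800.

0.480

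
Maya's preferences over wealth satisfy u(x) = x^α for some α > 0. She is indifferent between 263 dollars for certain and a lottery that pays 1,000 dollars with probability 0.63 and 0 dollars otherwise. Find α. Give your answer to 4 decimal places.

The lottery's expected utility is 0.63·u(1000) + 0.37·u(0) = 0.63·1000^α (since u(0) = 0 for α > 0).
Setting u(263) equal to that: 263^α = 0.63·1000^α ⇒ (263/1000)^α = 0.63.
Taking logs: α·ln(263/1000) = ln(0.63), so α = -0.4620355 / -1.3356012 ≈ 0.3459.

α ≈ 0.3459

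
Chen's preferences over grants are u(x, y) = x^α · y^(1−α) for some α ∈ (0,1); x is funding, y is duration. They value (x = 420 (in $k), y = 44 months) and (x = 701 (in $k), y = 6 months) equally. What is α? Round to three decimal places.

α ≈ 0.795

Set the two utilities equal: 420^α·44^(1−α) = 701^α·6^(1−α).
Taking logs: α·ln 420 + (1−α)·ln 44 = α·ln 701 + (1−α)·ln 6, i.e. α·-0.512253 = (1−α)·-1.992430.
Thus α·(-2.504683) = -1.992430, so α = -1.992430/-2.504683 ≈ 0.795.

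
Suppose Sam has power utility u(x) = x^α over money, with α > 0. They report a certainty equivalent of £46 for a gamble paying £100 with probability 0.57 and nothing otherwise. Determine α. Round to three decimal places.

α ≈ 0.724

The lottery's expected utility is 0.57·u(100) + 0.43·u(0) = 0.57·100^α (since u(0) = 0 for α > 0).
Indifference: 46^α = 0.57·100^α, so (46/100)^α = 0.57.
Taking logs: α·ln(46/100) = ln(0.57), so α = -0.562119 / -0.776529 ≈ 0.724.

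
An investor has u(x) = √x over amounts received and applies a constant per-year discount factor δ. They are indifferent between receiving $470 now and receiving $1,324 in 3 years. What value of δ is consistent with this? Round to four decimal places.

The payoff in 3 years is discounted by δ^3, so u(470) = δ^3·u(1324) and δ^3 = u(470)/u(1324).
Since u(x) = √x, δ^3 = √(470/1324) = 0.59581.
Hence δ = (0.59581)^(1/3) = 0.841463.

δ ≈ 0.8415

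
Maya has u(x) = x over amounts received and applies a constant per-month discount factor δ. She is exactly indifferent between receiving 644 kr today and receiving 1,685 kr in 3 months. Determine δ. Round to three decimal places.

δ ≈ 0.726

The payoff in 3 months is discounted by δ^3, so u(644) = δ^3·u(1685) and δ^3 = u(644)/u(1685).
With u(x) = x: δ^3 = 644/1685 = 0.38220.
Taking the cube root: δ = 0.38220^(1/3) ≈ 0.726.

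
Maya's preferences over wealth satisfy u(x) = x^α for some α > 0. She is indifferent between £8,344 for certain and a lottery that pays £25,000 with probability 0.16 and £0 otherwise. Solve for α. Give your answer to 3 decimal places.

α ≈ 1.670

Since u(0) = 0, the lottery's EU is 0.16·25000^α.
Setting u(8344) equal to that: 8344^α = 0.16·25000^α ⇒ (8344/25000)^α = 0.16.
Taking logs: α·ln(8344/25000) = ln(0.16), so α = -1.832581 / -1.097333 ≈ 1.670.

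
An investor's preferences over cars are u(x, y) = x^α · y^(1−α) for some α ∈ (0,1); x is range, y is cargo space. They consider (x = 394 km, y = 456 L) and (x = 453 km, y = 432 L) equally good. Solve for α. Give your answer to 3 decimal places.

α ≈ 0.279

Indifference: 394^α · 456^(1−α) = 453^α · 432^(1−α).
Taking logs: α·ln 394 + (1−α)·ln 456 = α·ln 453 + (1−α)·ln 432, i.e. α·-0.139541 = (1−α)·-0.054067.
With A = -0.139541 and B = -0.054067: α·A = (1−α)·B, so α = B/(A+B) = -0.054067/-0.193608 ≈ 0.279.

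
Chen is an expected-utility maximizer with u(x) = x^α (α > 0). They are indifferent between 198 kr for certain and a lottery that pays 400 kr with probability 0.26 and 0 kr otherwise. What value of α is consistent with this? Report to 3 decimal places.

EU(lottery) = 0.26·400^α + 0.74·0 = 0.26·400^α.
Indifference: 198^α = 0.26·400^α, so (198/400)^α = 0.26.
Taking logs: α·ln(198/400) = ln(0.26), so α = -1.347074 / -0.703198 ≈ 1.916.

α ≈ 1.916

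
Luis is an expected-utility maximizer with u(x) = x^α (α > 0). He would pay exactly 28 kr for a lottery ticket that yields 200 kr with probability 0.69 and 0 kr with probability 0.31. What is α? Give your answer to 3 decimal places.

The lottery's expected utility is 0.69·u(200) + 0.31·u(0) = 0.69·200^α (since u(0) = 0 for α > 0).
Indifference: 28^α = 0.69·200^α, so (28/200)^α = 0.69.
α = ln(0.69) / ln(28/200) = -0.371064/-1.966113 ≈ 0.189.

α ≈ 0.189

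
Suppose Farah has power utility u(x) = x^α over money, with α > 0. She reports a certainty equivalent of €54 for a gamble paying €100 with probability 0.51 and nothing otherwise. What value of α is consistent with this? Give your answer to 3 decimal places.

The lottery's expected utility is 0.51·u(100) + 0.49·u(0) = 0.51·100^α (since u(0) = 0 for α > 0).
Indifference: 54^α = 0.51·100^α, so (54/100)^α = 0.51.
Taking logs: α·ln(54/100) = ln(0.51), so α = -0.673345 / -0.616186 ≈ 1.093.

α ≈ 1.093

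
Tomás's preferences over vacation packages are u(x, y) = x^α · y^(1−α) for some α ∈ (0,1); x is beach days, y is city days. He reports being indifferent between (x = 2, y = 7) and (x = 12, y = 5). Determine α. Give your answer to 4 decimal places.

Indifference: 2^α · 7^(1−α) = 12^α · 5^(1−α).
Rearrange to (2/12)^α = (5/7)^(1−α) and take logs: α·-1.7917595 = (1−α)·-0.3364722.
So α/(1−α) = (-0.3364722)/(-1.7917595) = 0.1877887, and α = 0.1877887/1.1877887 ≈ 0.1581.

α ≈ 0.1581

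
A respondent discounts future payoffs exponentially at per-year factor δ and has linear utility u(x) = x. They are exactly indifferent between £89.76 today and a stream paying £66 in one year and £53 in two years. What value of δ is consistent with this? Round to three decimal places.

δ ≈ 0.820

Equating present values: 89.76 = 66δ + 53δ².
That is, 53δ² + 66δ − 89.76 = 0, a quadratic in δ.
By the quadratic formula (taking the positive root), δ = (−66 + √23385.12) / 106 ≈ 0.820.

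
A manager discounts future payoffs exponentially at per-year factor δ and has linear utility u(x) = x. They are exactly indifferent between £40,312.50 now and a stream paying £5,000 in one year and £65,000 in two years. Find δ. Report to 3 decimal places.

δ ≈ 0.750

Equating present values: 40312.50 = 5000δ + 65000δ².
That is, 65000δ² + 5000δ − 40312.50 = 0, a quadratic in δ.
By the quadratic formula (taking the positive root), δ = (−5000 + √10506250000.00) / 130000 ≈ 0.750.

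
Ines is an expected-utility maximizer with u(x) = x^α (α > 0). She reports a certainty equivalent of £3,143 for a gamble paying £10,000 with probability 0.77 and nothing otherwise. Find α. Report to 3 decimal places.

The lottery's expected utility is 0.77·u(10000) + 0.23·u(0) = 0.77·10000^α (since u(0) = 0 for α > 0).
Setting u(3143) equal to that: 3143^α = 0.77·10000^α ⇒ (3143/10000)^α = 0.77.
α = ln(0.77) / ln(3143/10000) = -0.261365/-1.157407 ≈ 0.226.

α ≈ 0.226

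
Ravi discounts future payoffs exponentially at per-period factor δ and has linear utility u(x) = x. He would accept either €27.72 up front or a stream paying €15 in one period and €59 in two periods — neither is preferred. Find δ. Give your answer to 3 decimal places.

δ ≈ 0.570

The stream is worth 15δ + 59δ² today, so 15δ + 59δ² = 27.72.
So 59δ² + 15δ − 27.72 = 0.
By the quadratic formula (taking the positive root), δ = (−15 + √6766.92) / 118 ≈ 0.570.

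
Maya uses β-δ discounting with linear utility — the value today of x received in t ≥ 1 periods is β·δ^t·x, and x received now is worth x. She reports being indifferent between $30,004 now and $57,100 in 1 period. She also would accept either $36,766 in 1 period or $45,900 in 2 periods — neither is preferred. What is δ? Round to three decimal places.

δ ≈ 0.801

The second indifference involves only future payoffs, so β cancels: β·δ^1·36766 = β·δ^2·45900, giving δ = 36766/45900 = 0.80100.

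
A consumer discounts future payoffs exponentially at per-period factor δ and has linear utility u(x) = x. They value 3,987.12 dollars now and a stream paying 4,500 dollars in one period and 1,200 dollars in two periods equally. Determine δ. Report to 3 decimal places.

The stream is worth 4500δ + 1200δ² today, so 4500δ + 1200δ² = 3987.12.
Rearranged: 1200δ² + 4500δ − 3987.12 = 0.
By the quadratic formula (taking the positive root), δ = (−4500 + √39388176.00) / 2400 ≈ 0.740.

δ ≈ 0.740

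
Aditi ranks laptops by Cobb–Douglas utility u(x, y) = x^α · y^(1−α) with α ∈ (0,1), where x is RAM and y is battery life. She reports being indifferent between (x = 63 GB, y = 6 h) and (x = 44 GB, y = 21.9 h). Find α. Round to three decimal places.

α ≈ 0.783

Set the two utilities equal: 63^α·6^(1−α) = 44^α·21.9^(1−α).
Rearrange to (63/44)^α = (21.9/6)^(1−α) and take logs: α·0.358945 = (1−α)·1.294727.
Thus α·(1.653672) = 1.294727, so α = 1.294727/1.653672 ≈ 0.783.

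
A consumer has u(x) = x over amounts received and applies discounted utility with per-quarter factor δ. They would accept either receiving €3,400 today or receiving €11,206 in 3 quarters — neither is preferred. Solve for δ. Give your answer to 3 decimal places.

δ ≈ 0.672

The payoff in 3 quarters is discounted by δ^3, so u(3400) = δ^3·u(11206) and δ^3 = u(3400)/u(11206).
With u(x) = x: δ^3 = 3400/11206 = 0.30341.
Hence δ = (0.30341)^(1/3) = 0.67196.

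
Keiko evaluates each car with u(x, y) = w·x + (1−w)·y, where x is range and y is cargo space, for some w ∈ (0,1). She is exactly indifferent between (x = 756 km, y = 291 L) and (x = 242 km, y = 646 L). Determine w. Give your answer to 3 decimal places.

w = 0.409

Indifference: w·756 + (1−w)·291 = w·242 + (1−w)·646.
Rearranging, 514·w − 355·(1−w) = 0.
Hence w = 355/(514+355) = 355/869 = 0.409.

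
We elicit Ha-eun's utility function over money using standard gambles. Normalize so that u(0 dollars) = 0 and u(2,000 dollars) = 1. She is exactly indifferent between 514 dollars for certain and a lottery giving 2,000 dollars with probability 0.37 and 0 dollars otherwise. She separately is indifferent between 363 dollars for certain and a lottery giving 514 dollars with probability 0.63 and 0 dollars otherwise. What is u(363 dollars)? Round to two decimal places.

0.23

First, u(514 dollars) = 0.37·u(2,000 dollars) + 0.63·u(0 dollars) = 0.37.
Then u(363 dollars) = 0.63·u(514 dollars) + 0.37·u(0 dollars) = 0.63·0.37 + 0.37·0.00 = 0.2331.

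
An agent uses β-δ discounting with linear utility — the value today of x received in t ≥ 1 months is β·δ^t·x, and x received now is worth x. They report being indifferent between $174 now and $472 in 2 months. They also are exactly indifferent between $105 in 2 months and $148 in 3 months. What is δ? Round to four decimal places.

δ ≈ 0.7095

Both payoffs in the second observation are in the future, so β drops out: δ^2·105 = δ^3·148 ⇒ δ = 105/148 = 0.70946.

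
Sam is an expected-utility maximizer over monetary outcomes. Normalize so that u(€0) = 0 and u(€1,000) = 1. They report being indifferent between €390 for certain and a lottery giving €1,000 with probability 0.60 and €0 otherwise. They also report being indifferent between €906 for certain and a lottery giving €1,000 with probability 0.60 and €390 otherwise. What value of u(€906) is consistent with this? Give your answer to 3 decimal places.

From the first indifference, u(€390) = 0.60·u(€1,000) + 0.40·u(€0) = 0.60·1 + 0.40·0 = 0.60.
Chaining: u(€906) = 0.60·1.00 + 0.40·0.60 = 0.8400.

0.840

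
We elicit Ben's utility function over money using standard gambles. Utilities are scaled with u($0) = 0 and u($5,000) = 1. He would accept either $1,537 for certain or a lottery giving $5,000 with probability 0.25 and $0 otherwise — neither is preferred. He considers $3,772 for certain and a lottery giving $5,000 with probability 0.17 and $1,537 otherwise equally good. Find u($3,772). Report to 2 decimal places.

First, u($1,537) = 0.25·u($5,000) + 0.75·u($0) = 0.25.
Chaining: u($3,772) = 0.17·1.00 + 0.83·0.25 = 0.3775.

0.38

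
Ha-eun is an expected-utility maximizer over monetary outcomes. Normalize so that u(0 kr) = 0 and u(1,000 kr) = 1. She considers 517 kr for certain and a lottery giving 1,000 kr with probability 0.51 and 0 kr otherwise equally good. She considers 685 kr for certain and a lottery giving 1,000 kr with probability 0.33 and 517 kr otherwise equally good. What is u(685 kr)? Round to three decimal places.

0.672

The first gamble pins u(517 kr): it must equal 0.51·1 + 0.49·0 = 0.51.
Chaining: u(685 kr) = 0.33·1.00 + 0.67·0.51 = 0.6717.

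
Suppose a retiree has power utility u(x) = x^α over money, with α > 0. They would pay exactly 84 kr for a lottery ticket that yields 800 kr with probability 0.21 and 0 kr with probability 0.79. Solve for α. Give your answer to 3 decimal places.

α ≈ 0.692

Since u(0) = 0, the lottery's EU is 0.21·800^α.
Equating: 84^α = 0.21·800^α, i.e. 0.1050^α = 0.21.
Taking logs: α·ln(84/800) = ln(0.21), so α = -1.560648 / -2.253795 ≈ 0.692.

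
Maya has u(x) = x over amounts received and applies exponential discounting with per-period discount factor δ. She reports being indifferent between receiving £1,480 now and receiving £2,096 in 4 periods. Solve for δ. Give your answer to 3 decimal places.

Equating discounted utilities: u(1480) = δ^4·u(2096) ⇒ δ^4 = u(1480)/u(2096).
With u(x) = x: δ^4 = 1480/2096 = 0.70611.
Taking the 4th root: δ = 0.70611^(1/4) ≈ 0.917.

δ ≈ 0.917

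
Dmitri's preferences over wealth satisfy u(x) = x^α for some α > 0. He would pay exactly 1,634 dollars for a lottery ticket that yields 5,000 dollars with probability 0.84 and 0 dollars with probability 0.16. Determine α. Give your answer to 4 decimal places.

α ≈ 0.1559

The lottery's expected utility is 0.84·u(5000) + 0.16·u(0) = 0.84·5000^α (since u(0) = 0 for α > 0).
Equating: 1634^α = 0.84·5000^α, i.e. 0.3268^α = 0.84.
α = ln(0.84) / ln(1634/5000) = -0.1743534/-1.1184069 ≈ 0.1559.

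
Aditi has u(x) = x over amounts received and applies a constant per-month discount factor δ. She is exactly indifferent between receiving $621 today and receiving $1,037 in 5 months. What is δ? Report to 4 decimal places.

Indifference means u(621) = δ^5 · u(1037), so δ^5 = u(621)/u(1037).
With u(x) = x: δ^5 = 621/1037 = 0.59884.
So δ = 0.59884^(1/5) ≈ 0.9025.

δ ≈ 0.9025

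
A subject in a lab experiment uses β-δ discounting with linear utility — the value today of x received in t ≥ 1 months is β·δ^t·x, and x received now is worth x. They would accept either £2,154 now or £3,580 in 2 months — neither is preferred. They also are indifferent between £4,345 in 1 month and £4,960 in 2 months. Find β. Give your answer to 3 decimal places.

Both payoffs in the second observation are in the future, so β drops out: δ^1·4345 = δ^2·4960 ⇒ δ = 4345/4960 = 0.87601.
Substituting δ into 2154 = β·δ^2·3580: β = 2154/(2747.257) ≈ 0.784.

β ≈ 0.784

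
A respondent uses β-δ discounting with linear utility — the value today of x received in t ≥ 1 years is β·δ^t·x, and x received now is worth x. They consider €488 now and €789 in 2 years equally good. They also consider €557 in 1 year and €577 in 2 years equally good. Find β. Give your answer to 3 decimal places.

β ≈ 0.664

Both payoffs in the second observation are in the future, so β drops out: δ^1·557 = δ^2·577 ⇒ δ = 557/577 = 0.96534.
The first indifference: 488 = β·δ^2·789, so β = 488/(δ^2·789) = 488/(0.93188·789) ≈ 0.664.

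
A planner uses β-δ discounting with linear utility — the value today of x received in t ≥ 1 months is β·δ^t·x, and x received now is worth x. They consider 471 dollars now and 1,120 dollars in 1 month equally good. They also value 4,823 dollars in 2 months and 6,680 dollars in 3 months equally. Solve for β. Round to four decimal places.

Both payoffs in the second observation are in the future, so β drops out: δ^2·4823 = δ^3·6680 ⇒ δ = 4823/6680 = 0.72201.
Substituting δ into 471 = β·δ·1120: β = 471/(808.647) ≈ 0.5825.

β ≈ 0.5825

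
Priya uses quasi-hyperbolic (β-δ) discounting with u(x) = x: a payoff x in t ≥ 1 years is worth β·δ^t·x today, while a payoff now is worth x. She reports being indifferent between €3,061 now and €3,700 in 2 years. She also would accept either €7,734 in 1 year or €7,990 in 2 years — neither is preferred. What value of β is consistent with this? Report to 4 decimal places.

β ≈ 0.8830

From the later pair, β·δ^1·7734 = β·δ^2·7990; dividing through, δ = 7734/7990 = 0.96796.
The first indifference: 3061 = β·δ^2·3700, so β = 3061/(δ^2·3700) = 3061/(0.93695·3700) ≈ 0.8830.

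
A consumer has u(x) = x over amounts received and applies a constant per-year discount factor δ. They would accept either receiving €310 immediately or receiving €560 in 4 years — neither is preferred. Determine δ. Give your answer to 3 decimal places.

Equating discounted utilities: u(310) = δ^4·u(560) ⇒ δ^4 = u(310)/u(560).
With u(x) = x: δ^4 = 310/560 = 0.55357.
Taking the 4th root: δ = 0.55357^(1/4) ≈ 0.863.

δ ≈ 0.863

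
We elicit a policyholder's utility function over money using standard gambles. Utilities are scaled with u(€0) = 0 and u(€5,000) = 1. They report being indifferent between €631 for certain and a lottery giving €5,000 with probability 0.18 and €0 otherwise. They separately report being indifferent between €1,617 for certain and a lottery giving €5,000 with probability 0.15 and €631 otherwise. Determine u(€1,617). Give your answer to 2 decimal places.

From the first indifference, u(€631) = 0.18·u(€5,000) + 0.82·u(€0) = 0.18·1 + 0.82·0 = 0.18.
Then u(€1,617) = 0.15·u(€5,000) + 0.85·u(€631) = 0.15·1.00 + 0.85·0.18 = 0.3030.

0.30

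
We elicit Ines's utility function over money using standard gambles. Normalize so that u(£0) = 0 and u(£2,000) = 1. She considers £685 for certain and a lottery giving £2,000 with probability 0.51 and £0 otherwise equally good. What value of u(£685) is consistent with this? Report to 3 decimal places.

0.510

By the standard-gamble method, u(£685) is just the indifference probability on the best outcome: 0.51.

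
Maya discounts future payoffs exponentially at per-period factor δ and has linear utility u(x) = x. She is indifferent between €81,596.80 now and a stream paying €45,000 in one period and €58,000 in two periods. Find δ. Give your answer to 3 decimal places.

δ ≈ 0.860

Present value of the stream is 45000·δ + 58000·δ². Indifference gives 45000δ + 58000δ² = 81596.80.
That is, 58000δ² + 45000δ − 81596.80 = 0, a quadratic in δ.
By the quadratic formula (taking the positive root), δ = (−45000 + √20955457600.00) / 116000 ≈ 0.860.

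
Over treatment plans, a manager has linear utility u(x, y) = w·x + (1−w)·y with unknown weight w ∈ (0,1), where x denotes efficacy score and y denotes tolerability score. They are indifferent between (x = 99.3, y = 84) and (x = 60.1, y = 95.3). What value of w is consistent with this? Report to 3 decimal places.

Equating utilities: w·99.3 + (1−w)·84 = w·60.1 + (1−w)·95.3.
w·(99.3−60.1) = (1−w)·(95.3−84), i.e. w·39.2 = (1−w)·11.3.
So w/(1−w) = 11.3/39.2 = 0.2883, giving w = 11.3/(39.2+11.3) = 0.224.

w = 0.224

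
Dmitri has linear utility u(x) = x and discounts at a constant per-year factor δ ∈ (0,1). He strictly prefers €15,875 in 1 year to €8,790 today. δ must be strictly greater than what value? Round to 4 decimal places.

Comparing present values: 8790 < δ·15875.
Dividing through by 15875 gives δ > 0.55370.

δ > 0.5537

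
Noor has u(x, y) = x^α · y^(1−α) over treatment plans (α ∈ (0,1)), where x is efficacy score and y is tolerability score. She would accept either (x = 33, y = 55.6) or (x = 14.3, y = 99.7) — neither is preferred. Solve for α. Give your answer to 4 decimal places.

The Cobb–Douglas utilities coincide, so 33^α·55.6^(1−α) = 14.3^α·99.7^(1−α).
(33/14.3)^α = (99.7/55.6)^(1−α); take logs: α·ln(33/14.3) = (1−α)·ln(99.7/55.6), i.e. α·0.8362480 = (1−α)·0.5839825.
Thus α·(1.4202305) = 0.5839825, so α = 0.5839825/1.4202305 ≈ 0.4112.

α ≈ 0.4112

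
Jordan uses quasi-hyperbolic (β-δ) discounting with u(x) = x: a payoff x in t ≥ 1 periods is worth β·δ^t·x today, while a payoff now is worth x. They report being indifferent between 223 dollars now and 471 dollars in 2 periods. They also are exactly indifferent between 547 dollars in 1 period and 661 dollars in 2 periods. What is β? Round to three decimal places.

From the later pair, β·δ^1·547 = β·δ^2·661; dividing through, δ = 547/661 = 0.82753.
Now use the now-vs-future pair: 223 = β·δ^2·471 gives β = 223/(0.68481·471) ≈ 0.691.

β ≈ 0.691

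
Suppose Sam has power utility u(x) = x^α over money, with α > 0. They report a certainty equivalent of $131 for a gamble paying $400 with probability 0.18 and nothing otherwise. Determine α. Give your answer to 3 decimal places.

α ≈ 1.536

Since u(0) = 0, the lottery's EU is 0.18·400^α.
Setting u(131) equal to that: 131^α = 0.18·400^α ⇒ (131/400)^α = 0.18.
Taking logs: α·ln(131/400) = ln(0.18), so α = -1.714798 / -1.116267 ≈ 1.536.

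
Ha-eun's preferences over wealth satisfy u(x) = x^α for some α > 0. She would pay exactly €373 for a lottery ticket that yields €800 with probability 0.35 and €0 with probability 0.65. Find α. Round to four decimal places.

α ≈ 1.3759

The lottery's expected utility is 0.35·u(800) + 0.65·u(0) = 0.35·800^α (since u(0) = 0 for α > 0).
Indifference: 373^α = 0.35·800^α, so (373/800)^α = 0.35.
α = ln(0.35) / ln(373/800) = -1.0498221/-0.7630333 ≈ 1.3759.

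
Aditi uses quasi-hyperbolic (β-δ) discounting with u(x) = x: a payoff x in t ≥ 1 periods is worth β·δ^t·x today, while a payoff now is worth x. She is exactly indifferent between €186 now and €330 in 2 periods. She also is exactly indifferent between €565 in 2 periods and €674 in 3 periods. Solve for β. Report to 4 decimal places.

β ≈ 0.8021

Both payoffs in the second observation are in the future, so β drops out: δ^2·565 = δ^3·674 ⇒ δ = 565/674 = 0.83828.
The first indifference: 186 = β·δ^2·330, so β = 186/(δ^2·330) = 186/(0.70271·330) ≈ 0.8021.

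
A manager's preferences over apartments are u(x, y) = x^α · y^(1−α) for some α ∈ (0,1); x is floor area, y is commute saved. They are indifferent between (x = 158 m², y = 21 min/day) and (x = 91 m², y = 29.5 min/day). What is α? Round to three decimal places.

Indifference: 158^α · 21^(1−α) = 91^α · 29.5^(1−α).
(158/91)^α = (29.5/21)^(1−α); take logs: α·ln(158/91) = (1−α)·ln(29.5/21), i.e. α·0.551736 = (1−α)·0.339868.
So α/(1−α) = (0.339868)/(0.551736) = 0.615998, and α = 0.615998/1.615998 ≈ 0.381.

α ≈ 0.381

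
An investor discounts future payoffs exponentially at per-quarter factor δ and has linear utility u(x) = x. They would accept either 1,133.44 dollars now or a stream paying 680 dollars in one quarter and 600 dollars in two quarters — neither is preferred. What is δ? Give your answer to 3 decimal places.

Present value of the stream is 680·δ + 600·δ². Indifference gives 680δ + 600δ² = 1133.44.
Rearranged: 600δ² + 680δ − 1133.44 = 0.
By the quadratic formula (taking the positive root), δ = (−680 + √3182656.00) / 1200 ≈ 0.920.

δ ≈ 0.920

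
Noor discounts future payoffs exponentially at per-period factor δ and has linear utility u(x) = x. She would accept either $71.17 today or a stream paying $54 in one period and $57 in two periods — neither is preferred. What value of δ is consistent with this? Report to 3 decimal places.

δ ≈ 0.740

Present value of the stream is 54·δ + 57·δ². Indifference gives 54δ + 57δ² = 71.17.
So 57δ² + 54δ − 71.17 = 0.
The positive root is δ = [−54 + √(54² + 4·57·71.17)] / (2·57) = (−54 + 138.357)/114 ≈ 0.740.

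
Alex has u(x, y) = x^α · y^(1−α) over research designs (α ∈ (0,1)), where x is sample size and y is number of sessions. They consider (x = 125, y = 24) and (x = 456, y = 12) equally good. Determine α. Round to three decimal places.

α ≈ 0.349

Indifference: 125^α · 24^(1−α) = 456^α · 12^(1−α).
Taking logs: α·ln 125 + (1−α)·ln 24 = α·ln 456 + (1−α)·ln 12, i.e. α·-1.294179 = (1−α)·-0.693147.
So α/(1−α) = (-0.693147)/(-1.294179) = 0.535588, and α = 0.535588/1.535588 ≈ 0.349.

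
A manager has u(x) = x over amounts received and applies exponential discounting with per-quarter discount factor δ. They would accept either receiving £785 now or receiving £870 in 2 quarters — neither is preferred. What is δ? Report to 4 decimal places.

δ ≈ 0.9499

The payoff in 2 quarters is discounted by δ^2, so u(785) = δ^2·u(870) and δ^2 = u(785)/u(870).
With u(x) = x: δ^2 = 785/870 = 0.90230.
So δ = 0.90230^(1/2) ≈ 0.9499.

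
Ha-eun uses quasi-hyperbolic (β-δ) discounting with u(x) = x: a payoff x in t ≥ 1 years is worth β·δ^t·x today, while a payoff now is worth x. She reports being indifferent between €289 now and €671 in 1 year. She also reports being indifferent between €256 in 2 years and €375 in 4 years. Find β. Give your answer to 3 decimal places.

β ≈ 0.521

From the later pair, β·δ^2·256 = β·δ^4·375; dividing through, δ^2 = 256/375 = 0.68267, so δ = 0.82624.
Substituting δ into 289 = β·δ·671: β = 289/(554.405) ≈ 0.521.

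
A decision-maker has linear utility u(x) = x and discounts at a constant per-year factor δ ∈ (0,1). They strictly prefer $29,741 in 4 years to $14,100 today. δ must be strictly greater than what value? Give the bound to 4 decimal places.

δ > 0.8298

Comparing present values: 14100 < δ^4·29741.
Hence δ^4 > 14100/29741 = 0.47409, and x ↦ x^(1/4) is increasing on (0,∞).
δ > 0.47409^(1/4) = 0.8298.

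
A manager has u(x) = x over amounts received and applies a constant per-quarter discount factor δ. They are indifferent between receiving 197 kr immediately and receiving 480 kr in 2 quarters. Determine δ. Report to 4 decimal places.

δ ≈ 0.6406

Equating discounted utilities: u(197) = δ^2·u(480) ⇒ δ^2 = u(197)/u(480).
With u(x) = x: δ^2 = 197/480 = 0.41042.
Taking the square root: δ = 0.41042^(1/2) ≈ 0.6406.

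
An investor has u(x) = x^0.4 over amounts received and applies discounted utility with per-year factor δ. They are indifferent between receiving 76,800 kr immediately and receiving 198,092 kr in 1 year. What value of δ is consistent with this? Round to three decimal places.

δ ≈ 0.685

Equating discounted utilities: u(76800) = δ·u(198092) ⇒ δ = u(76800)/u(198092).
Since u(x) = x^0.4, δ = (76800/198092)^0.4 = 0.38770^0.4 = 0.68454.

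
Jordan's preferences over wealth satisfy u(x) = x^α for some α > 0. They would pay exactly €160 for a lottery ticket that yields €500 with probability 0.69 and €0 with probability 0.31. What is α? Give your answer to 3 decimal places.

Since u(0) = 0, the lottery's EU is 0.69·500^α.
Setting u(160) equal to that: 160^α = 0.69·500^α ⇒ (160/500)^α = 0.69.
Take logs: α = ln 0.69 / ln(160/500) ≈ 0.32566.

α ≈ 0.326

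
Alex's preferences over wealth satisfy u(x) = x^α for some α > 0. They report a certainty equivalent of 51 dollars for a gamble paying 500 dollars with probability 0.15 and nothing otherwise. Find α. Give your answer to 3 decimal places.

EU(lottery) = 0.15·500^α + 0.85·0 = 0.15·500^α.
Equating: 51^α = 0.15·500^α, i.e. 0.1020^α = 0.15.
Take logs: α = ln 0.15 / ln(51/500) ≈ 0.83106.

α ≈ 0.831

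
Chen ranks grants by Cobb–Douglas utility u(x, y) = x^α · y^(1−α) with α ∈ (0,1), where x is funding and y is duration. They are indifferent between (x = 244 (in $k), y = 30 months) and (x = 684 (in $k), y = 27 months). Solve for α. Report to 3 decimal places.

α ≈ 0.093

Indifference: 244^α · 30^(1−α) = 684^α · 27^(1−α).
Rearrange to (244/684)^α = (27/30)^(1−α) and take logs: α·-1.030790 = (1−α)·-0.105361.
With A = -1.030790 and B = -0.105361: α·A = (1−α)·B, so α = B/(A+B) = -0.105361/-1.136151 ≈ 0.093.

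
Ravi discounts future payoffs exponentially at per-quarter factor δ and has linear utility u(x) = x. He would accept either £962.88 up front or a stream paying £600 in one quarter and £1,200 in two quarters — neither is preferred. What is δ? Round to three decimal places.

δ ≈ 0.680

The stream is worth 600δ + 1200δ² today, so 600δ + 1200δ² = 962.88.
That is, 1200δ² + 600δ − 962.88 = 0, a quadratic in δ.
By the quadratic formula (taking the positive root), δ = (−600 + √4981824.00) / 2400 ≈ 0.680.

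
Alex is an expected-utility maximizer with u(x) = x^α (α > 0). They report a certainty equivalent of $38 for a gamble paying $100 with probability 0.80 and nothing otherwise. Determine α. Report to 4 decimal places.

α ≈ 0.2306

Since u(0) = 0, the lottery's EU is 0.80·100^α.
Equating: 38^α = 0.80·100^α, i.e. 0.3800^α = 0.80.
Taking logs: α·ln(38/100) = ln(0.80), so α = -0.2231436 / -0.9675840 ≈ 0.2306.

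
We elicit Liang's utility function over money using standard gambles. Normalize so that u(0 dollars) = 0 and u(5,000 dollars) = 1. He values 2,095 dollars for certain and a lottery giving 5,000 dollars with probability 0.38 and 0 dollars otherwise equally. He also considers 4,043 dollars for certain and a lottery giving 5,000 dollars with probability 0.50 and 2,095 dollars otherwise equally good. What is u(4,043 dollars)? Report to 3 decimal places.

From the first indifference, u(2,095 dollars) = 0.38·u(5,000 dollars) + 0.62·u(0 dollars) = 0.38·1 + 0.62·0 = 0.38.
The second indifference gives u(4,043 dollars) = 0.50·u(5,000 dollars) + 0.50·u(2,095 dollars) = 0.50·1.00 + 0.50·0.38 = 0.6900.

0.690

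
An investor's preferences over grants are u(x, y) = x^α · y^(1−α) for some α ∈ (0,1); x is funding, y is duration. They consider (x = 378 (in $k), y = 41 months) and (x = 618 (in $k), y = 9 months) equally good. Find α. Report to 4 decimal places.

α ≈ 0.7552

The Cobb–Douglas utilities coincide, so 378^α·41^(1−α) = 618^α·9^(1−α).
(378/618)^α = (9/41)^(1−α); take logs: α·ln(378/618) = (1−α)·ln(9/41), i.e. α·-0.4915943 = (1−α)·-1.5163475.
Thus α·(-2.0079418) = -1.5163475, so α = -1.5163475/-2.0079418 ≈ 0.7552.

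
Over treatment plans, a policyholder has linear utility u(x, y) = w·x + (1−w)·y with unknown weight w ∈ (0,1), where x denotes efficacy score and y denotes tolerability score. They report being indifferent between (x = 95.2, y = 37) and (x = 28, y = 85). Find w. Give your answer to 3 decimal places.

w = 0.417

u(95.2,37) = u(28,85) means w·95.2 + (1−w)·37 = w·28 + (1−w)·85.
Rearranging, 67.2·w − 48·(1−w) = 0.
So w/(1−w) = 48/67.2 = 0.7143, giving w = 48/(67.2+48) = 0.417.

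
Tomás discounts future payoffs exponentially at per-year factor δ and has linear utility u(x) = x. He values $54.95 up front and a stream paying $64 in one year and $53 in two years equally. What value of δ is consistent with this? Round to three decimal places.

The stream is worth 64δ + 53δ² today, so 64δ + 53δ² = 54.95.
Rearranged: 53δ² + 64δ − 54.95 = 0.
By the quadratic formula (taking the positive root), δ = (−64 + √15745.40) / 106 ≈ 0.580.

δ ≈ 0.580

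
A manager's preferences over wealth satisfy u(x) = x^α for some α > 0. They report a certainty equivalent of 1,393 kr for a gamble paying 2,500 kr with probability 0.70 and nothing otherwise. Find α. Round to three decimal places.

α ≈ 0.610

EU(lottery) = 0.70·2500^α + 0.30·0 = 0.70·2500^α.
Setting u(1393) equal to that: 1393^α = 0.70·2500^α ⇒ (1393/2500)^α = 0.70.
α = ln(0.70) / ln(1393/2500) = -0.356675/-0.584831 ≈ 0.610.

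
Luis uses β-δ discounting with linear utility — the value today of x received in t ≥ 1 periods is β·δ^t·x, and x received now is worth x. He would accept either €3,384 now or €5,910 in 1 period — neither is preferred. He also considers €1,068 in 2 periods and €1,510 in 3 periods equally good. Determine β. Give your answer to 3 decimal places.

β ≈ 0.810

The second indifference involves only future payoffs, so β cancels: β·δ^2·1068 = β·δ^3·1510, giving δ = 1068/1510 = 0.70728.
Now use the now-vs-future pair: 3384 = β·δ·5910 gives β = 3384/(0.70728·5910) ≈ 0.810.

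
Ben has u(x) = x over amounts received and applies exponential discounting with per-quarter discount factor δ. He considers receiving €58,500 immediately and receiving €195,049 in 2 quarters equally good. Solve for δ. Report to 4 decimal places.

Equating discounted utilities: u(58500) = δ^2·u(195049) ⇒ δ^2 = u(58500)/u(195049).
With u(x) = x: δ^2 = 58500/195049 = 0.29992.
Hence δ = (0.29992)^(1/2) = 0.547654.

δ ≈ 0.5477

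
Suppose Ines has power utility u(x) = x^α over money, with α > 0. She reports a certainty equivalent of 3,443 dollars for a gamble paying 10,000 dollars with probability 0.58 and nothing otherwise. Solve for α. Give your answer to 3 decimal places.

The lottery's expected utility is 0.58·u(10000) + 0.42·u(0) = 0.58·10000^α (since u(0) = 0 for α > 0).
Indifference: 3443^α = 0.58·10000^α, so (3443/10000)^α = 0.58.
α = ln(0.58) / ln(3443/10000) = -0.544727/-1.066242 ≈ 0.511.

α ≈ 0.511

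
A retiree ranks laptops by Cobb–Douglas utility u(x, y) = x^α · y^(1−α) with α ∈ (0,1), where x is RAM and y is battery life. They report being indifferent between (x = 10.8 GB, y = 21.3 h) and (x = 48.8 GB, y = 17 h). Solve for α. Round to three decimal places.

α ≈ 0.130

Indifference: 10.8^α · 21.3^(1−α) = 48.8^α · 17^(1−α).
(10.8/48.8)^α = (17/21.3)^(1−α); take logs: α·ln(10.8/48.8) = (1−α)·ln(17/21.3), i.e. α·-1.508184 = (1−α)·-0.225494.
With A = -1.508184 and B = -0.225494: α·A = (1−α)·B, so α = B/(A+B) = -0.225494/-1.733678 ≈ 0.130.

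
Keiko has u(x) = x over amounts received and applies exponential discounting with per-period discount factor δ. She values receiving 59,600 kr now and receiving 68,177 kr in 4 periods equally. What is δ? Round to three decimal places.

Indifference means u(59600) = δ^4 · u(68177), so δ^4 = u(59600)/u(68177).
With u(x) = x: δ^4 = 59600/68177 = 0.87420.
So δ = 0.87420^(1/4) ≈ 0.967.

δ ≈ 0.967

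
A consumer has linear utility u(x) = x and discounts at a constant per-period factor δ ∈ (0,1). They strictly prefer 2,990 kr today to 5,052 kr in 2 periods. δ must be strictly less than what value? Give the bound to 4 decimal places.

Under u(x) = x this choice says 2990 > δ^2·5052.
So δ^2 < 2990/5052 = 0.59184; taking the square root of both positive sides preserves the inequality.
δ < (2990/5052)^(1/2) ≈ 0.7693.

δ < 0.7693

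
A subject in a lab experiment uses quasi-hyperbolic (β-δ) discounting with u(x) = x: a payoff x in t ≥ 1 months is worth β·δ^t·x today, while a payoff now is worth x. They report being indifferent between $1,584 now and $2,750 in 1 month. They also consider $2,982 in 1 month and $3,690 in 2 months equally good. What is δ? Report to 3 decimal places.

The second indifference involves only future payoffs, so β cancels: β·δ^1·2982 = β·δ^2·3690, giving δ = 2982/3690 = 0.80813.

δ ≈ 0.808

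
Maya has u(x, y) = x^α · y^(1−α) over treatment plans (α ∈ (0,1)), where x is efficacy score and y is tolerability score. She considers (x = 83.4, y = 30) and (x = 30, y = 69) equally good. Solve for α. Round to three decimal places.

Set the two utilities equal: 83.4^α·30^(1−α) = 30^α·69^(1−α).
(83.4/30)^α = (69/30)^(1−α); take logs: α·ln(83.4/30) = (1−α)·ln(69/30), i.e. α·1.022451 = (1−α)·0.832909.
So α/(1−α) = (0.832909)/(1.022451) = 0.814620, and α = 0.814620/1.814620 ≈ 0.449.

α ≈ 0.449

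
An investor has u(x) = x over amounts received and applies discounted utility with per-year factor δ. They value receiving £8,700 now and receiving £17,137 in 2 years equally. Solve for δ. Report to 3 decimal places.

The payoff in 2 years is discounted by δ^2, so u(8700) = δ^2·u(17137) and δ^2 = u(8700)/u(17137).
With u(x) = x: δ^2 = 8700/17137 = 0.50767.
So δ = 0.50767^(1/2) ≈ 0.713.

δ ≈ 0.713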